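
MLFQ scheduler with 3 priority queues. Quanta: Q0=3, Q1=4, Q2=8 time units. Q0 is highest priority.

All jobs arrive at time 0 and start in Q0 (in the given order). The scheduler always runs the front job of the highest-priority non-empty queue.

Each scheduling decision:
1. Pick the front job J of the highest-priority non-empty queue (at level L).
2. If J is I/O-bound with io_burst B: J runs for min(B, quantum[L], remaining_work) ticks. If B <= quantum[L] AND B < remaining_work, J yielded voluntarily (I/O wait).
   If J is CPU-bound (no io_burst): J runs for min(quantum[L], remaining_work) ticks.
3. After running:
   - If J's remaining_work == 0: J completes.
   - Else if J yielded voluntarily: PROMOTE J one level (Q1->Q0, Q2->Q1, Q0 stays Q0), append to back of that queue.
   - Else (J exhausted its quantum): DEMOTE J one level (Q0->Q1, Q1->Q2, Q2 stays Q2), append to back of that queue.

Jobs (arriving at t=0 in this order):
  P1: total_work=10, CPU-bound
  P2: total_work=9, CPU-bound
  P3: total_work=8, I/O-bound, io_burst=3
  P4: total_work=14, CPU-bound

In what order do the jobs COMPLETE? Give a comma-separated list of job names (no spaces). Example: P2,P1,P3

Answer: P3,P1,P2,P4

Derivation:
t=0-3: P1@Q0 runs 3, rem=7, quantum used, demote→Q1. Q0=[P2,P3,P4] Q1=[P1] Q2=[]
t=3-6: P2@Q0 runs 3, rem=6, quantum used, demote→Q1. Q0=[P3,P4] Q1=[P1,P2] Q2=[]
t=6-9: P3@Q0 runs 3, rem=5, I/O yield, promote→Q0. Q0=[P4,P3] Q1=[P1,P2] Q2=[]
t=9-12: P4@Q0 runs 3, rem=11, quantum used, demote→Q1. Q0=[P3] Q1=[P1,P2,P4] Q2=[]
t=12-15: P3@Q0 runs 3, rem=2, I/O yield, promote→Q0. Q0=[P3] Q1=[P1,P2,P4] Q2=[]
t=15-17: P3@Q0 runs 2, rem=0, completes. Q0=[] Q1=[P1,P2,P4] Q2=[]
t=17-21: P1@Q1 runs 4, rem=3, quantum used, demote→Q2. Q0=[] Q1=[P2,P4] Q2=[P1]
t=21-25: P2@Q1 runs 4, rem=2, quantum used, demote→Q2. Q0=[] Q1=[P4] Q2=[P1,P2]
t=25-29: P4@Q1 runs 4, rem=7, quantum used, demote→Q2. Q0=[] Q1=[] Q2=[P1,P2,P4]
t=29-32: P1@Q2 runs 3, rem=0, completes. Q0=[] Q1=[] Q2=[P2,P4]
t=32-34: P2@Q2 runs 2, rem=0, completes. Q0=[] Q1=[] Q2=[P4]
t=34-41: P4@Q2 runs 7, rem=0, completes. Q0=[] Q1=[] Q2=[]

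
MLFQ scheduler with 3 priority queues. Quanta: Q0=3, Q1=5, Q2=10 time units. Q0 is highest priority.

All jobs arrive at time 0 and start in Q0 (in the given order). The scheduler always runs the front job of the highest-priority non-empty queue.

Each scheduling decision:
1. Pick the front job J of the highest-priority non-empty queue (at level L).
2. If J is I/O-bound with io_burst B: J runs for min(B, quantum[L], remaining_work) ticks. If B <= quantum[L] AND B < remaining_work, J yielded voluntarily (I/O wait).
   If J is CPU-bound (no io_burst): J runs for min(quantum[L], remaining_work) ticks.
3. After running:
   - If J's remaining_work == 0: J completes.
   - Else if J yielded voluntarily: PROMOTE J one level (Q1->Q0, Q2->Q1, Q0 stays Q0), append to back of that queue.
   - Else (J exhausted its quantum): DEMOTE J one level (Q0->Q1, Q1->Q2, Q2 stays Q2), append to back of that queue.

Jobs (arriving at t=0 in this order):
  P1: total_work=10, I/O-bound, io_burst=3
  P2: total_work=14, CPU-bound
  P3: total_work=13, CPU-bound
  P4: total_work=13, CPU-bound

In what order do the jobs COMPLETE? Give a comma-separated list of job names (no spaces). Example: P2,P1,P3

Answer: P1,P2,P3,P4

Derivation:
t=0-3: P1@Q0 runs 3, rem=7, I/O yield, promote→Q0. Q0=[P2,P3,P4,P1] Q1=[] Q2=[]
t=3-6: P2@Q0 runs 3, rem=11, quantum used, demote→Q1. Q0=[P3,P4,P1] Q1=[P2] Q2=[]
t=6-9: P3@Q0 runs 3, rem=10, quantum used, demote→Q1. Q0=[P4,P1] Q1=[P2,P3] Q2=[]
t=9-12: P4@Q0 runs 3, rem=10, quantum used, demote→Q1. Q0=[P1] Q1=[P2,P3,P4] Q2=[]
t=12-15: P1@Q0 runs 3, rem=4, I/O yield, promote→Q0. Q0=[P1] Q1=[P2,P3,P4] Q2=[]
t=15-18: P1@Q0 runs 3, rem=1, I/O yield, promote→Q0. Q0=[P1] Q1=[P2,P3,P4] Q2=[]
t=18-19: P1@Q0 runs 1, rem=0, completes. Q0=[] Q1=[P2,P3,P4] Q2=[]
t=19-24: P2@Q1 runs 5, rem=6, quantum used, demote→Q2. Q0=[] Q1=[P3,P4] Q2=[P2]
t=24-29: P3@Q1 runs 5, rem=5, quantum used, demote→Q2. Q0=[] Q1=[P4] Q2=[P2,P3]
t=29-34: P4@Q1 runs 5, rem=5, quantum used, demote→Q2. Q0=[] Q1=[] Q2=[P2,P3,P4]
t=34-40: P2@Q2 runs 6, rem=0, completes. Q0=[] Q1=[] Q2=[P3,P4]
t=40-45: P3@Q2 runs 5, rem=0, completes. Q0=[] Q1=[] Q2=[P4]
t=45-50: P4@Q2 runs 5, rem=0, completes. Q0=[] Q1=[] Q2=[]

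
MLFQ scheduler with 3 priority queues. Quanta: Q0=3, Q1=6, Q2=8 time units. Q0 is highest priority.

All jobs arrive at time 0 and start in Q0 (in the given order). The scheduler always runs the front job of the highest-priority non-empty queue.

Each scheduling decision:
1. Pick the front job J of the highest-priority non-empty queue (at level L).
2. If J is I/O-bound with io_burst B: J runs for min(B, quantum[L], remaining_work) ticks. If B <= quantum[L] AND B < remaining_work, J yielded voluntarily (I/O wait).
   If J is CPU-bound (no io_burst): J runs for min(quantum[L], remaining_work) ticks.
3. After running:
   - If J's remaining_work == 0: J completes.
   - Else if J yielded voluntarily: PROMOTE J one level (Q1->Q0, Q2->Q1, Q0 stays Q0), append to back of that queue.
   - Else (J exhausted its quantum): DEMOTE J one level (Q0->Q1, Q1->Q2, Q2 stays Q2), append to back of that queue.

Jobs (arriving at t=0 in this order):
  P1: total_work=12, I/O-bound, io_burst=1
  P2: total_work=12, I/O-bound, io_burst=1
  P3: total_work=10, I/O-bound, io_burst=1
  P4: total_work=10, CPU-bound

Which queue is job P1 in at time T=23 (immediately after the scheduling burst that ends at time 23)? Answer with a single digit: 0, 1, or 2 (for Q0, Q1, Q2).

t=0-1: P1@Q0 runs 1, rem=11, I/O yield, promote→Q0. Q0=[P2,P3,P4,P1] Q1=[] Q2=[]
t=1-2: P2@Q0 runs 1, rem=11, I/O yield, promote→Q0. Q0=[P3,P4,P1,P2] Q1=[] Q2=[]
t=2-3: P3@Q0 runs 1, rem=9, I/O yield, promote→Q0. Q0=[P4,P1,P2,P3] Q1=[] Q2=[]
t=3-6: P4@Q0 runs 3, rem=7, quantum used, demote→Q1. Q0=[P1,P2,P3] Q1=[P4] Q2=[]
t=6-7: P1@Q0 runs 1, rem=10, I/O yield, promote→Q0. Q0=[P2,P3,P1] Q1=[P4] Q2=[]
t=7-8: P2@Q0 runs 1, rem=10, I/O yield, promote→Q0. Q0=[P3,P1,P2] Q1=[P4] Q2=[]
t=8-9: P3@Q0 runs 1, rem=8, I/O yield, promote→Q0. Q0=[P1,P2,P3] Q1=[P4] Q2=[]
t=9-10: P1@Q0 runs 1, rem=9, I/O yield, promote→Q0. Q0=[P2,P3,P1] Q1=[P4] Q2=[]
t=10-11: P2@Q0 runs 1, rem=9, I/O yield, promote→Q0. Q0=[P3,P1,P2] Q1=[P4] Q2=[]
t=11-12: P3@Q0 runs 1, rem=7, I/O yield, promote→Q0. Q0=[P1,P2,P3] Q1=[P4] Q2=[]
t=12-13: P1@Q0 runs 1, rem=8, I/O yield, promote→Q0. Q0=[P2,P3,P1] Q1=[P4] Q2=[]
t=13-14: P2@Q0 runs 1, rem=8, I/O yield, promote→Q0. Q0=[P3,P1,P2] Q1=[P4] Q2=[]
t=14-15: P3@Q0 runs 1, rem=6, I/O yield, promote→Q0. Q0=[P1,P2,P3] Q1=[P4] Q2=[]
t=15-16: P1@Q0 runs 1, rem=7, I/O yield, promote→Q0. Q0=[P2,P3,P1] Q1=[P4] Q2=[]
t=16-17: P2@Q0 runs 1, rem=7, I/O yield, promote→Q0. Q0=[P3,P1,P2] Q1=[P4] Q2=[]
t=17-18: P3@Q0 runs 1, rem=5, I/O yield, promote→Q0. Q0=[P1,P2,P3] Q1=[P4] Q2=[]
t=18-19: P1@Q0 runs 1, rem=6, I/O yield, promote→Q0. Q0=[P2,P3,P1] Q1=[P4] Q2=[]
t=19-20: P2@Q0 runs 1, rem=6, I/O yield, promote→Q0. Q0=[P3,P1,P2] Q1=[P4] Q2=[]
t=20-21: P3@Q0 runs 1, rem=4, I/O yield, promote→Q0. Q0=[P1,P2,P3] Q1=[P4] Q2=[]
t=21-22: P1@Q0 runs 1, rem=5, I/O yield, promote→Q0. Q0=[P2,P3,P1] Q1=[P4] Q2=[]
t=22-23: P2@Q0 runs 1, rem=5, I/O yield, promote→Q0. Q0=[P3,P1,P2] Q1=[P4] Q2=[]
t=23-24: P3@Q0 runs 1, rem=3, I/O yield, promote→Q0. Q0=[P1,P2,P3] Q1=[P4] Q2=[]
t=24-25: P1@Q0 runs 1, rem=4, I/O yield, promote→Q0. Q0=[P2,P3,P1] Q1=[P4] Q2=[]
t=25-26: P2@Q0 runs 1, rem=4, I/O yield, promote→Q0. Q0=[P3,P1,P2] Q1=[P4] Q2=[]
t=26-27: P3@Q0 runs 1, rem=2, I/O yield, promote→Q0. Q0=[P1,P2,P3] Q1=[P4] Q2=[]
t=27-28: P1@Q0 runs 1, rem=3, I/O yield, promote→Q0. Q0=[P2,P3,P1] Q1=[P4] Q2=[]
t=28-29: P2@Q0 runs 1, rem=3, I/O yield, promote→Q0. Q0=[P3,P1,P2] Q1=[P4] Q2=[]
t=29-30: P3@Q0 runs 1, rem=1, I/O yield, promote→Q0. Q0=[P1,P2,P3] Q1=[P4] Q2=[]
t=30-31: P1@Q0 runs 1, rem=2, I/O yield, promote→Q0. Q0=[P2,P3,P1] Q1=[P4] Q2=[]
t=31-32: P2@Q0 runs 1, rem=2, I/O yield, promote→Q0. Q0=[P3,P1,P2] Q1=[P4] Q2=[]
t=32-33: P3@Q0 runs 1, rem=0, completes. Q0=[P1,P2] Q1=[P4] Q2=[]
t=33-34: P1@Q0 runs 1, rem=1, I/O yield, promote→Q0. Q0=[P2,P1] Q1=[P4] Q2=[]
t=34-35: P2@Q0 runs 1, rem=1, I/O yield, promote→Q0. Q0=[P1,P2] Q1=[P4] Q2=[]
t=35-36: P1@Q0 runs 1, rem=0, completes. Q0=[P2] Q1=[P4] Q2=[]
t=36-37: P2@Q0 runs 1, rem=0, completes. Q0=[] Q1=[P4] Q2=[]
t=37-43: P4@Q1 runs 6, rem=1, quantum used, demote→Q2. Q0=[] Q1=[] Q2=[P4]
t=43-44: P4@Q2 runs 1, rem=0, completes. Q0=[] Q1=[] Q2=[]

Answer: 0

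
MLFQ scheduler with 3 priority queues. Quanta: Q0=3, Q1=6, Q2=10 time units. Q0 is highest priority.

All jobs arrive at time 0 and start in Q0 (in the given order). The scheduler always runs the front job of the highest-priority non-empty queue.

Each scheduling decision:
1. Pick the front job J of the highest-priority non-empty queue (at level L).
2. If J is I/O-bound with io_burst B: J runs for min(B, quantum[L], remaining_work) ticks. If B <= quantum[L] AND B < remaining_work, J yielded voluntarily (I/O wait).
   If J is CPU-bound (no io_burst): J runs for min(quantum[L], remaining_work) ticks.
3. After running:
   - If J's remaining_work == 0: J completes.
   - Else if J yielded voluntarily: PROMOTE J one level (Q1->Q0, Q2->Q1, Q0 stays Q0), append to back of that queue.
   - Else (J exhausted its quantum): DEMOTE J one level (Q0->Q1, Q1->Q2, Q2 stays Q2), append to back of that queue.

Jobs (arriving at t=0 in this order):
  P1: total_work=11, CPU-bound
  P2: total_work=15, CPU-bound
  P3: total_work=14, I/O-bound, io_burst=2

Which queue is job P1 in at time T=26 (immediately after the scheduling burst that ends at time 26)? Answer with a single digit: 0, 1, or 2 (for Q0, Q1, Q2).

Answer: 2

Derivation:
t=0-3: P1@Q0 runs 3, rem=8, quantum used, demote→Q1. Q0=[P2,P3] Q1=[P1] Q2=[]
t=3-6: P2@Q0 runs 3, rem=12, quantum used, demote→Q1. Q0=[P3] Q1=[P1,P2] Q2=[]
t=6-8: P3@Q0 runs 2, rem=12, I/O yield, promote→Q0. Q0=[P3] Q1=[P1,P2] Q2=[]
t=8-10: P3@Q0 runs 2, rem=10, I/O yield, promote→Q0. Q0=[P3] Q1=[P1,P2] Q2=[]
t=10-12: P3@Q0 runs 2, rem=8, I/O yield, promote→Q0. Q0=[P3] Q1=[P1,P2] Q2=[]
t=12-14: P3@Q0 runs 2, rem=6, I/O yield, promote→Q0. Q0=[P3] Q1=[P1,P2] Q2=[]
t=14-16: P3@Q0 runs 2, rem=4, I/O yield, promote→Q0. Q0=[P3] Q1=[P1,P2] Q2=[]
t=16-18: P3@Q0 runs 2, rem=2, I/O yield, promote→Q0. Q0=[P3] Q1=[P1,P2] Q2=[]
t=18-20: P3@Q0 runs 2, rem=0, completes. Q0=[] Q1=[P1,P2] Q2=[]
t=20-26: P1@Q1 runs 6, rem=2, quantum used, demote→Q2. Q0=[] Q1=[P2] Q2=[P1]
t=26-32: P2@Q1 runs 6, rem=6, quantum used, demote→Q2. Q0=[] Q1=[] Q2=[P1,P2]
t=32-34: P1@Q2 runs 2, rem=0, completes. Q0=[] Q1=[] Q2=[P2]
t=34-40: P2@Q2 runs 6, rem=0, completes. Q0=[] Q1=[] Q2=[]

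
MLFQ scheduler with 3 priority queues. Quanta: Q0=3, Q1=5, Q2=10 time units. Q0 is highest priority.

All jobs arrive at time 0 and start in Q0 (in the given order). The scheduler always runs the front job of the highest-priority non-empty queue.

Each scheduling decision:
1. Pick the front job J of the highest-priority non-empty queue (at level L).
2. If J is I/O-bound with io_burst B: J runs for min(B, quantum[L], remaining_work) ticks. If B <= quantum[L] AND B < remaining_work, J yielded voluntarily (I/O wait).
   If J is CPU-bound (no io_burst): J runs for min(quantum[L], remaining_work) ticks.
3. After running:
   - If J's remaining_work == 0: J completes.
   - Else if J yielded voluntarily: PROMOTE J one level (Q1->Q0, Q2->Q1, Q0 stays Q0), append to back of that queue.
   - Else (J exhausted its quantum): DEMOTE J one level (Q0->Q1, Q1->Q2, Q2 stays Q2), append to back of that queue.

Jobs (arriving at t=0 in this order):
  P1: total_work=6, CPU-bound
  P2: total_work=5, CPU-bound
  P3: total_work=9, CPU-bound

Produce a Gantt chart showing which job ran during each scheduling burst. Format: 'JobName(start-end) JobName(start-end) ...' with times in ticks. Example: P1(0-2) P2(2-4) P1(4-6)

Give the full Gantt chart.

Answer: P1(0-3) P2(3-6) P3(6-9) P1(9-12) P2(12-14) P3(14-19) P3(19-20)

Derivation:
t=0-3: P1@Q0 runs 3, rem=3, quantum used, demote→Q1. Q0=[P2,P3] Q1=[P1] Q2=[]
t=3-6: P2@Q0 runs 3, rem=2, quantum used, demote→Q1. Q0=[P3] Q1=[P1,P2] Q2=[]
t=6-9: P3@Q0 runs 3, rem=6, quantum used, demote→Q1. Q0=[] Q1=[P1,P2,P3] Q2=[]
t=9-12: P1@Q1 runs 3, rem=0, completes. Q0=[] Q1=[P2,P3] Q2=[]
t=12-14: P2@Q1 runs 2, rem=0, completes. Q0=[] Q1=[P3] Q2=[]
t=14-19: P3@Q1 runs 5, rem=1, quantum used, demote→Q2. Q0=[] Q1=[] Q2=[P3]
t=19-20: P3@Q2 runs 1, rem=0, completes. Q0=[] Q1=[] Q2=[]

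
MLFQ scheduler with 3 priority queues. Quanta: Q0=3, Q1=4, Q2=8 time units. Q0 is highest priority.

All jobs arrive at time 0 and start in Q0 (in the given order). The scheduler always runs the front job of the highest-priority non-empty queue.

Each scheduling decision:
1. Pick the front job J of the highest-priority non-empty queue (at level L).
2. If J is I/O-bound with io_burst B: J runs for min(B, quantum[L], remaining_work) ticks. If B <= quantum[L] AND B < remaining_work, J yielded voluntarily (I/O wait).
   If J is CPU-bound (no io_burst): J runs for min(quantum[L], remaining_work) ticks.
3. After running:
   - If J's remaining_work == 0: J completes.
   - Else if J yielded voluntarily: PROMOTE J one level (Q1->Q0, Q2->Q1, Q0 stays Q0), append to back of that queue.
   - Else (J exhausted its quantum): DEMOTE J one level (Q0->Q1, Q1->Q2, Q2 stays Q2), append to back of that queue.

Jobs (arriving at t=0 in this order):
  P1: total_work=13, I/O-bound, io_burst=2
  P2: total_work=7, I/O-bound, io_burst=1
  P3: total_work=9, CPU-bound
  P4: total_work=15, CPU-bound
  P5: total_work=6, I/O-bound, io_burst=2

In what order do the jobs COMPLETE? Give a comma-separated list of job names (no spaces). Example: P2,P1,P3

t=0-2: P1@Q0 runs 2, rem=11, I/O yield, promote→Q0. Q0=[P2,P3,P4,P5,P1] Q1=[] Q2=[]
t=2-3: P2@Q0 runs 1, rem=6, I/O yield, promote→Q0. Q0=[P3,P4,P5,P1,P2] Q1=[] Q2=[]
t=3-6: P3@Q0 runs 3, rem=6, quantum used, demote→Q1. Q0=[P4,P5,P1,P2] Q1=[P3] Q2=[]
t=6-9: P4@Q0 runs 3, rem=12, quantum used, demote→Q1. Q0=[P5,P1,P2] Q1=[P3,P4] Q2=[]
t=9-11: P5@Q0 runs 2, rem=4, I/O yield, promote→Q0. Q0=[P1,P2,P5] Q1=[P3,P4] Q2=[]
t=11-13: P1@Q0 runs 2, rem=9, I/O yield, promote→Q0. Q0=[P2,P5,P1] Q1=[P3,P4] Q2=[]
t=13-14: P2@Q0 runs 1, rem=5, I/O yield, promote→Q0. Q0=[P5,P1,P2] Q1=[P3,P4] Q2=[]
t=14-16: P5@Q0 runs 2, rem=2, I/O yield, promote→Q0. Q0=[P1,P2,P5] Q1=[P3,P4] Q2=[]
t=16-18: P1@Q0 runs 2, rem=7, I/O yield, promote→Q0. Q0=[P2,P5,P1] Q1=[P3,P4] Q2=[]
t=18-19: P2@Q0 runs 1, rem=4, I/O yield, promote→Q0. Q0=[P5,P1,P2] Q1=[P3,P4] Q2=[]
t=19-21: P5@Q0 runs 2, rem=0, completes. Q0=[P1,P2] Q1=[P3,P4] Q2=[]
t=21-23: P1@Q0 runs 2, rem=5, I/O yield, promote→Q0. Q0=[P2,P1] Q1=[P3,P4] Q2=[]
t=23-24: P2@Q0 runs 1, rem=3, I/O yield, promote→Q0. Q0=[P1,P2] Q1=[P3,P4] Q2=[]
t=24-26: P1@Q0 runs 2, rem=3, I/O yield, promote→Q0. Q0=[P2,P1] Q1=[P3,P4] Q2=[]
t=26-27: P2@Q0 runs 1, rem=2, I/O yield, promote→Q0. Q0=[P1,P2] Q1=[P3,P4] Q2=[]
t=27-29: P1@Q0 runs 2, rem=1, I/O yield, promote→Q0. Q0=[P2,P1] Q1=[P3,P4] Q2=[]
t=29-30: P2@Q0 runs 1, rem=1, I/O yield, promote→Q0. Q0=[P1,P2] Q1=[P3,P4] Q2=[]
t=30-31: P1@Q0 runs 1, rem=0, completes. Q0=[P2] Q1=[P3,P4] Q2=[]
t=31-32: P2@Q0 runs 1, rem=0, completes. Q0=[] Q1=[P3,P4] Q2=[]
t=32-36: P3@Q1 runs 4, rem=2, quantum used, demote→Q2. Q0=[] Q1=[P4] Q2=[P3]
t=36-40: P4@Q1 runs 4, rem=8, quantum used, demote→Q2. Q0=[] Q1=[] Q2=[P3,P4]
t=40-42: P3@Q2 runs 2, rem=0, completes. Q0=[] Q1=[] Q2=[P4]
t=42-50: P4@Q2 runs 8, rem=0, completes. Q0=[] Q1=[] Q2=[]

Answer: P5,P1,P2,P3,P4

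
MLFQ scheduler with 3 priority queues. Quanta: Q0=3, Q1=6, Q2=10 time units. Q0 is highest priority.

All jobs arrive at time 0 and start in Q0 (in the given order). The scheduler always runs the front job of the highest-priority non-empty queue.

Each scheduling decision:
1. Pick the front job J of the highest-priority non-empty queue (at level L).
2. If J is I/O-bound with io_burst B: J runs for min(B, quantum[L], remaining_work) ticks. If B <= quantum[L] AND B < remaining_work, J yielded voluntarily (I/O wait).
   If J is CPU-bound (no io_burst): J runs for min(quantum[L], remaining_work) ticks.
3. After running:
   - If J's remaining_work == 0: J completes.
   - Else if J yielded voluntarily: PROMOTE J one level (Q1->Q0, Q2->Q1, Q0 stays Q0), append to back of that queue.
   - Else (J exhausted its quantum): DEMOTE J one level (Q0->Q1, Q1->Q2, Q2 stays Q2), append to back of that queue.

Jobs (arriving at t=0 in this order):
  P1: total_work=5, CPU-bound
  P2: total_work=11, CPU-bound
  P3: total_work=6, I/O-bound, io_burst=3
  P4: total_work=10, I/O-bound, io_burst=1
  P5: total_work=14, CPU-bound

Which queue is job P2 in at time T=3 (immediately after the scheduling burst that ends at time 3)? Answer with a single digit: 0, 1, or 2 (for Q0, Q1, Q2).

t=0-3: P1@Q0 runs 3, rem=2, quantum used, demote→Q1. Q0=[P2,P3,P4,P5] Q1=[P1] Q2=[]
t=3-6: P2@Q0 runs 3, rem=8, quantum used, demote→Q1. Q0=[P3,P4,P5] Q1=[P1,P2] Q2=[]
t=6-9: P3@Q0 runs 3, rem=3, I/O yield, promote→Q0. Q0=[P4,P5,P3] Q1=[P1,P2] Q2=[]
t=9-10: P4@Q0 runs 1, rem=9, I/O yield, promote→Q0. Q0=[P5,P3,P4] Q1=[P1,P2] Q2=[]
t=10-13: P5@Q0 runs 3, rem=11, quantum used, demote→Q1. Q0=[P3,P4] Q1=[P1,P2,P5] Q2=[]
t=13-16: P3@Q0 runs 3, rem=0, completes. Q0=[P4] Q1=[P1,P2,P5] Q2=[]
t=16-17: P4@Q0 runs 1, rem=8, I/O yield, promote→Q0. Q0=[P4] Q1=[P1,P2,P5] Q2=[]
t=17-18: P4@Q0 runs 1, rem=7, I/O yield, promote→Q0. Q0=[P4] Q1=[P1,P2,P5] Q2=[]
t=18-19: P4@Q0 runs 1, rem=6, I/O yield, promote→Q0. Q0=[P4] Q1=[P1,P2,P5] Q2=[]
t=19-20: P4@Q0 runs 1, rem=5, I/O yield, promote→Q0. Q0=[P4] Q1=[P1,P2,P5] Q2=[]
t=20-21: P4@Q0 runs 1, rem=4, I/O yield, promote→Q0. Q0=[P4] Q1=[P1,P2,P5] Q2=[]
t=21-22: P4@Q0 runs 1, rem=3, I/O yield, promote→Q0. Q0=[P4] Q1=[P1,P2,P5] Q2=[]
t=22-23: P4@Q0 runs 1, rem=2, I/O yield, promote→Q0. Q0=[P4] Q1=[P1,P2,P5] Q2=[]
t=23-24: P4@Q0 runs 1, rem=1, I/O yield, promote→Q0. Q0=[P4] Q1=[P1,P2,P5] Q2=[]
t=24-25: P4@Q0 runs 1, rem=0, completes. Q0=[] Q1=[P1,P2,P5] Q2=[]
t=25-27: P1@Q1 runs 2, rem=0, completes. Q0=[] Q1=[P2,P5] Q2=[]
t=27-33: P2@Q1 runs 6, rem=2, quantum used, demote→Q2. Q0=[] Q1=[P5] Q2=[P2]
t=33-39: P5@Q1 runs 6, rem=5, quantum used, demote→Q2. Q0=[] Q1=[] Q2=[P2,P5]
t=39-41: P2@Q2 runs 2, rem=0, completes. Q0=[] Q1=[] Q2=[P5]
t=41-46: P5@Q2 runs 5, rem=0, completes. Q0=[] Q1=[] Q2=[]

Answer: 0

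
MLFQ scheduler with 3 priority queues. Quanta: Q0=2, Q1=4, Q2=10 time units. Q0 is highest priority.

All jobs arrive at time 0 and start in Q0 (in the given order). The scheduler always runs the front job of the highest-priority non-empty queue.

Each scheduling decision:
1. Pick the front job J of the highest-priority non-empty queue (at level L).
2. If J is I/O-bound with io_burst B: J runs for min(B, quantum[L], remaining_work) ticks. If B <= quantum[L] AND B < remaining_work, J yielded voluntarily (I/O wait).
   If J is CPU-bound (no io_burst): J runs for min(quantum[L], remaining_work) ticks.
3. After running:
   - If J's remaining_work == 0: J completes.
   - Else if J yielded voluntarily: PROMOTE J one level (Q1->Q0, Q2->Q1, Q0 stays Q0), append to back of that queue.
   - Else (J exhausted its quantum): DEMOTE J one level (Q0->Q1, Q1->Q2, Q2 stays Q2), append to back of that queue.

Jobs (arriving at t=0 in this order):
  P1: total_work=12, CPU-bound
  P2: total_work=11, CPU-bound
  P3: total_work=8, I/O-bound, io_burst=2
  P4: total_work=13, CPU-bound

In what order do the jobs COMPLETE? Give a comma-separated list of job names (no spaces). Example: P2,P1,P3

t=0-2: P1@Q0 runs 2, rem=10, quantum used, demote→Q1. Q0=[P2,P3,P4] Q1=[P1] Q2=[]
t=2-4: P2@Q0 runs 2, rem=9, quantum used, demote→Q1. Q0=[P3,P4] Q1=[P1,P2] Q2=[]
t=4-6: P3@Q0 runs 2, rem=6, I/O yield, promote→Q0. Q0=[P4,P3] Q1=[P1,P2] Q2=[]
t=6-8: P4@Q0 runs 2, rem=11, quantum used, demote→Q1. Q0=[P3] Q1=[P1,P2,P4] Q2=[]
t=8-10: P3@Q0 runs 2, rem=4, I/O yield, promote→Q0. Q0=[P3] Q1=[P1,P2,P4] Q2=[]
t=10-12: P3@Q0 runs 2, rem=2, I/O yield, promote→Q0. Q0=[P3] Q1=[P1,P2,P4] Q2=[]
t=12-14: P3@Q0 runs 2, rem=0, completes. Q0=[] Q1=[P1,P2,P4] Q2=[]
t=14-18: P1@Q1 runs 4, rem=6, quantum used, demote→Q2. Q0=[] Q1=[P2,P4] Q2=[P1]
t=18-22: P2@Q1 runs 4, rem=5, quantum used, demote→Q2. Q0=[] Q1=[P4] Q2=[P1,P2]
t=22-26: P4@Q1 runs 4, rem=7, quantum used, demote→Q2. Q0=[] Q1=[] Q2=[P1,P2,P4]
t=26-32: P1@Q2 runs 6, rem=0, completes. Q0=[] Q1=[] Q2=[P2,P4]
t=32-37: P2@Q2 runs 5, rem=0, completes. Q0=[] Q1=[] Q2=[P4]
t=37-44: P4@Q2 runs 7, rem=0, completes. Q0=[] Q1=[] Q2=[]

Answer: P3,P1,P2,P4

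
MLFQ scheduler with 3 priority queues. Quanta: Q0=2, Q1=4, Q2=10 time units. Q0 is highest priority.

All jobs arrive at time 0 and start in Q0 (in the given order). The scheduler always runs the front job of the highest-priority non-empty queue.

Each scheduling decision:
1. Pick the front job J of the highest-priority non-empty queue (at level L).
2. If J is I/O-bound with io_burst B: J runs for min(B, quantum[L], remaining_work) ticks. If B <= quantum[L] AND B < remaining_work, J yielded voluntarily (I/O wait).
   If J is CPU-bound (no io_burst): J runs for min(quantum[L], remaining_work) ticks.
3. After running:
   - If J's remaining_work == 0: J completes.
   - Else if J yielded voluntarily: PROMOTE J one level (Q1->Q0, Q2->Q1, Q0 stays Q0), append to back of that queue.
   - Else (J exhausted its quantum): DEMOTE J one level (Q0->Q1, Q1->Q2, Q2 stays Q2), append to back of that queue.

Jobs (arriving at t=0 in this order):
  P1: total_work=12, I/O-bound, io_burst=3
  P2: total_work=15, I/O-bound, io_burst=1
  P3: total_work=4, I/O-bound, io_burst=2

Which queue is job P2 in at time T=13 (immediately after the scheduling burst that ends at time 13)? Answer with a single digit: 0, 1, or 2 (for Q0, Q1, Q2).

Answer: 0

Derivation:
t=0-2: P1@Q0 runs 2, rem=10, quantum used, demote→Q1. Q0=[P2,P3] Q1=[P1] Q2=[]
t=2-3: P2@Q0 runs 1, rem=14, I/O yield, promote→Q0. Q0=[P3,P2] Q1=[P1] Q2=[]
t=3-5: P3@Q0 runs 2, rem=2, I/O yield, promote→Q0. Q0=[P2,P3] Q1=[P1] Q2=[]
t=5-6: P2@Q0 runs 1, rem=13, I/O yield, promote→Q0. Q0=[P3,P2] Q1=[P1] Q2=[]
t=6-8: P3@Q0 runs 2, rem=0, completes. Q0=[P2] Q1=[P1] Q2=[]
t=8-9: P2@Q0 runs 1, rem=12, I/O yield, promote→Q0. Q0=[P2] Q1=[P1] Q2=[]
t=9-10: P2@Q0 runs 1, rem=11, I/O yield, promote→Q0. Q0=[P2] Q1=[P1] Q2=[]
t=10-11: P2@Q0 runs 1, rem=10, I/O yield, promote→Q0. Q0=[P2] Q1=[P1] Q2=[]
t=11-12: P2@Q0 runs 1, rem=9, I/O yield, promote→Q0. Q0=[P2] Q1=[P1] Q2=[]
t=12-13: P2@Q0 runs 1, rem=8, I/O yield, promote→Q0. Q0=[P2] Q1=[P1] Q2=[]
t=13-14: P2@Q0 runs 1, rem=7, I/O yield, promote→Q0. Q0=[P2] Q1=[P1] Q2=[]
t=14-15: P2@Q0 runs 1, rem=6, I/O yield, promote→Q0. Q0=[P2] Q1=[P1] Q2=[]
t=15-16: P2@Q0 runs 1, rem=5, I/O yield, promote→Q0. Q0=[P2] Q1=[P1] Q2=[]
t=16-17: P2@Q0 runs 1, rem=4, I/O yield, promote→Q0. Q0=[P2] Q1=[P1] Q2=[]
t=17-18: P2@Q0 runs 1, rem=3, I/O yield, promote→Q0. Q0=[P2] Q1=[P1] Q2=[]
t=18-19: P2@Q0 runs 1, rem=2, I/O yield, promote→Q0. Q0=[P2] Q1=[P1] Q2=[]
t=19-20: P2@Q0 runs 1, rem=1, I/O yield, promote→Q0. Q0=[P2] Q1=[P1] Q2=[]
t=20-21: P2@Q0 runs 1, rem=0, completes. Q0=[] Q1=[P1] Q2=[]
t=21-24: P1@Q1 runs 3, rem=7, I/O yield, promote→Q0. Q0=[P1] Q1=[] Q2=[]
t=24-26: P1@Q0 runs 2, rem=5, quantum used, demote→Q1. Q0=[] Q1=[P1] Q2=[]
t=26-29: P1@Q1 runs 3, rem=2, I/O yield, promote→Q0. Q0=[P1] Q1=[] Q2=[]
t=29-31: P1@Q0 runs 2, rem=0, completes. Q0=[] Q1=[] Q2=[]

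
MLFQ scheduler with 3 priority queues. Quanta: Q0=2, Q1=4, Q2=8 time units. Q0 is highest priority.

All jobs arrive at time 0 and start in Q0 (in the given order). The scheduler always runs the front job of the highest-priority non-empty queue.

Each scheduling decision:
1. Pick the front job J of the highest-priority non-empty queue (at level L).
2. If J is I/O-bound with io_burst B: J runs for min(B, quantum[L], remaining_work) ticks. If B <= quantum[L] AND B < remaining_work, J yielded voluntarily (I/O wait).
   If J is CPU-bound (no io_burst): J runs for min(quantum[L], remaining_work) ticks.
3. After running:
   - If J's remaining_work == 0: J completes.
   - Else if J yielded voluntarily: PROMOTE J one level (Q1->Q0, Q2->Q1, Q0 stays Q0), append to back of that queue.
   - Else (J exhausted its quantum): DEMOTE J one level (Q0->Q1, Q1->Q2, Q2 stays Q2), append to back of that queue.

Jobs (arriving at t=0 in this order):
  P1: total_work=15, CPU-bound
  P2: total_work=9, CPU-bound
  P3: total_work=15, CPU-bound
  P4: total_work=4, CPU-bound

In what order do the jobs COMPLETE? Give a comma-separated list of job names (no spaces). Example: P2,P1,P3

Answer: P4,P2,P1,P3

Derivation:
t=0-2: P1@Q0 runs 2, rem=13, quantum used, demote→Q1. Q0=[P2,P3,P4] Q1=[P1] Q2=[]
t=2-4: P2@Q0 runs 2, rem=7, quantum used, demote→Q1. Q0=[P3,P4] Q1=[P1,P2] Q2=[]
t=4-6: P3@Q0 runs 2, rem=13, quantum used, demote→Q1. Q0=[P4] Q1=[P1,P2,P3] Q2=[]
t=6-8: P4@Q0 runs 2, rem=2, quantum used, demote→Q1. Q0=[] Q1=[P1,P2,P3,P4] Q2=[]
t=8-12: P1@Q1 runs 4, rem=9, quantum used, demote→Q2. Q0=[] Q1=[P2,P3,P4] Q2=[P1]
t=12-16: P2@Q1 runs 4, rem=3, quantum used, demote→Q2. Q0=[] Q1=[P3,P4] Q2=[P1,P2]
t=16-20: P3@Q1 runs 4, rem=9, quantum used, demote→Q2. Q0=[] Q1=[P4] Q2=[P1,P2,P3]
t=20-22: P4@Q1 runs 2, rem=0, completes. Q0=[] Q1=[] Q2=[P1,P2,P3]
t=22-30: P1@Q2 runs 8, rem=1, quantum used, demote→Q2. Q0=[] Q1=[] Q2=[P2,P3,P1]
t=30-33: P2@Q2 runs 3, rem=0, completes. Q0=[] Q1=[] Q2=[P3,P1]
t=33-41: P3@Q2 runs 8, rem=1, quantum used, demote→Q2. Q0=[] Q1=[] Q2=[P1,P3]
t=41-42: P1@Q2 runs 1, rem=0, completes. Q0=[] Q1=[] Q2=[P3]
t=42-43: P3@Q2 runs 1, rem=0, completes. Q0=[] Q1=[] Q2=[]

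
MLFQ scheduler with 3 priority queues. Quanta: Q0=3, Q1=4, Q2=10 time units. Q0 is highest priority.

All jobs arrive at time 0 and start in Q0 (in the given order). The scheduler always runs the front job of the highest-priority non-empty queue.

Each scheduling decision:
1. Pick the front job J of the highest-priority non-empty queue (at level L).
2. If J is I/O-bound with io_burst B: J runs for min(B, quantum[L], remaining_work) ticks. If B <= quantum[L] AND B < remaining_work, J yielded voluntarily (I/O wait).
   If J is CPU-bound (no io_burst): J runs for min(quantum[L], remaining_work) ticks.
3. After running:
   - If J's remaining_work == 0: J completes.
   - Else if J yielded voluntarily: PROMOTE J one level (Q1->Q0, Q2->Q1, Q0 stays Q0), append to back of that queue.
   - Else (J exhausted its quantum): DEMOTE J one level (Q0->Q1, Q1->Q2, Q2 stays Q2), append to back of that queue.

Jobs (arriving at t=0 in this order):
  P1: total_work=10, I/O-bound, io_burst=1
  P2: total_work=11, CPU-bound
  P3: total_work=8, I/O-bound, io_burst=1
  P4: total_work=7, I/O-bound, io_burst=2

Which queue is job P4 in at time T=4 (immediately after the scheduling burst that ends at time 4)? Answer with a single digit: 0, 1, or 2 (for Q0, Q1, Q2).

t=0-1: P1@Q0 runs 1, rem=9, I/O yield, promote→Q0. Q0=[P2,P3,P4,P1] Q1=[] Q2=[]
t=1-4: P2@Q0 runs 3, rem=8, quantum used, demote→Q1. Q0=[P3,P4,P1] Q1=[P2] Q2=[]
t=4-5: P3@Q0 runs 1, rem=7, I/O yield, promote→Q0. Q0=[P4,P1,P3] Q1=[P2] Q2=[]
t=5-7: P4@Q0 runs 2, rem=5, I/O yield, promote→Q0. Q0=[P1,P3,P4] Q1=[P2] Q2=[]
t=7-8: P1@Q0 runs 1, rem=8, I/O yield, promote→Q0. Q0=[P3,P4,P1] Q1=[P2] Q2=[]
t=8-9: P3@Q0 runs 1, rem=6, I/O yield, promote→Q0. Q0=[P4,P1,P3] Q1=[P2] Q2=[]
t=9-11: P4@Q0 runs 2, rem=3, I/O yield, promote→Q0. Q0=[P1,P3,P4] Q1=[P2] Q2=[]
t=11-12: P1@Q0 runs 1, rem=7, I/O yield, promote→Q0. Q0=[P3,P4,P1] Q1=[P2] Q2=[]
t=12-13: P3@Q0 runs 1, rem=5, I/O yield, promote→Q0. Q0=[P4,P1,P3] Q1=[P2] Q2=[]
t=13-15: P4@Q0 runs 2, rem=1, I/O yield, promote→Q0. Q0=[P1,P3,P4] Q1=[P2] Q2=[]
t=15-16: P1@Q0 runs 1, rem=6, I/O yield, promote→Q0. Q0=[P3,P4,P1] Q1=[P2] Q2=[]
t=16-17: P3@Q0 runs 1, rem=4, I/O yield, promote→Q0. Q0=[P4,P1,P3] Q1=[P2] Q2=[]
t=17-18: P4@Q0 runs 1, rem=0, completes. Q0=[P1,P3] Q1=[P2] Q2=[]
t=18-19: P1@Q0 runs 1, rem=5, I/O yield, promote→Q0. Q0=[P3,P1] Q1=[P2] Q2=[]
t=19-20: P3@Q0 runs 1, rem=3, I/O yield, promote→Q0. Q0=[P1,P3] Q1=[P2] Q2=[]
t=20-21: P1@Q0 runs 1, rem=4, I/O yield, promote→Q0. Q0=[P3,P1] Q1=[P2] Q2=[]
t=21-22: P3@Q0 runs 1, rem=2, I/O yield, promote→Q0. Q0=[P1,P3] Q1=[P2] Q2=[]
t=22-23: P1@Q0 runs 1, rem=3, I/O yield, promote→Q0. Q0=[P3,P1] Q1=[P2] Q2=[]
t=23-24: P3@Q0 runs 1, rem=1, I/O yield, promote→Q0. Q0=[P1,P3] Q1=[P2] Q2=[]
t=24-25: P1@Q0 runs 1, rem=2, I/O yield, promote→Q0. Q0=[P3,P1] Q1=[P2] Q2=[]
t=25-26: P3@Q0 runs 1, rem=0, completes. Q0=[P1] Q1=[P2] Q2=[]
t=26-27: P1@Q0 runs 1, rem=1, I/O yield, promote→Q0. Q0=[P1] Q1=[P2] Q2=[]
t=27-28: P1@Q0 runs 1, rem=0, completes. Q0=[] Q1=[P2] Q2=[]
t=28-32: P2@Q1 runs 4, rem=4, quantum used, demote→Q2. Q0=[] Q1=[] Q2=[P2]
t=32-36: P2@Q2 runs 4, rem=0, completes. Q0=[] Q1=[] Q2=[]

Answer: 0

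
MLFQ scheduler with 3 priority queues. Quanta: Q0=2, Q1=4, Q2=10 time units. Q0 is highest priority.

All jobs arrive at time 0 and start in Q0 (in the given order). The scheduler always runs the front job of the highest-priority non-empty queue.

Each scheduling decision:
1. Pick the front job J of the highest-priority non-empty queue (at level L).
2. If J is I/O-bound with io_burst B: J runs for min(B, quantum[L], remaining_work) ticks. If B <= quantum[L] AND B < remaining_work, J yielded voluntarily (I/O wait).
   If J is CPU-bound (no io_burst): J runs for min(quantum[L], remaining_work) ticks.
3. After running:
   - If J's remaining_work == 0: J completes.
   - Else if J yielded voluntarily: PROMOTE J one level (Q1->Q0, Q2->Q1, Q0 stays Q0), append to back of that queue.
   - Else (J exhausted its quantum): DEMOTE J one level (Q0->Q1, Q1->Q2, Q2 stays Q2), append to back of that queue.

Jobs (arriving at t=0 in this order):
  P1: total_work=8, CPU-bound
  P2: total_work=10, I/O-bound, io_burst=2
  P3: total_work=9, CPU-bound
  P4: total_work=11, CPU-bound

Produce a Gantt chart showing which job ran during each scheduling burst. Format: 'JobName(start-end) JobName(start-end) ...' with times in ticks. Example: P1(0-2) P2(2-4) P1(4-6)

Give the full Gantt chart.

t=0-2: P1@Q0 runs 2, rem=6, quantum used, demote→Q1. Q0=[P2,P3,P4] Q1=[P1] Q2=[]
t=2-4: P2@Q0 runs 2, rem=8, I/O yield, promote→Q0. Q0=[P3,P4,P2] Q1=[P1] Q2=[]
t=4-6: P3@Q0 runs 2, rem=7, quantum used, demote→Q1. Q0=[P4,P2] Q1=[P1,P3] Q2=[]
t=6-8: P4@Q0 runs 2, rem=9, quantum used, demote→Q1. Q0=[P2] Q1=[P1,P3,P4] Q2=[]
t=8-10: P2@Q0 runs 2, rem=6, I/O yield, promote→Q0. Q0=[P2] Q1=[P1,P3,P4] Q2=[]
t=10-12: P2@Q0 runs 2, rem=4, I/O yield, promote→Q0. Q0=[P2] Q1=[P1,P3,P4] Q2=[]
t=12-14: P2@Q0 runs 2, rem=2, I/O yield, promote→Q0. Q0=[P2] Q1=[P1,P3,P4] Q2=[]
t=14-16: P2@Q0 runs 2, rem=0, completes. Q0=[] Q1=[P1,P3,P4] Q2=[]
t=16-20: P1@Q1 runs 4, rem=2, quantum used, demote→Q2. Q0=[] Q1=[P3,P4] Q2=[P1]
t=20-24: P3@Q1 runs 4, rem=3, quantum used, demote→Q2. Q0=[] Q1=[P4] Q2=[P1,P3]
t=24-28: P4@Q1 runs 4, rem=5, quantum used, demote→Q2. Q0=[] Q1=[] Q2=[P1,P3,P4]
t=28-30: P1@Q2 runs 2, rem=0, completes. Q0=[] Q1=[] Q2=[P3,P4]
t=30-33: P3@Q2 runs 3, rem=0, completes. Q0=[] Q1=[] Q2=[P4]
t=33-38: P4@Q2 runs 5, rem=0, completes. Q0=[] Q1=[] Q2=[]

Answer: P1(0-2) P2(2-4) P3(4-6) P4(6-8) P2(8-10) P2(10-12) P2(12-14) P2(14-16) P1(16-20) P3(20-24) P4(24-28) P1(28-30) P3(30-33) P4(33-38)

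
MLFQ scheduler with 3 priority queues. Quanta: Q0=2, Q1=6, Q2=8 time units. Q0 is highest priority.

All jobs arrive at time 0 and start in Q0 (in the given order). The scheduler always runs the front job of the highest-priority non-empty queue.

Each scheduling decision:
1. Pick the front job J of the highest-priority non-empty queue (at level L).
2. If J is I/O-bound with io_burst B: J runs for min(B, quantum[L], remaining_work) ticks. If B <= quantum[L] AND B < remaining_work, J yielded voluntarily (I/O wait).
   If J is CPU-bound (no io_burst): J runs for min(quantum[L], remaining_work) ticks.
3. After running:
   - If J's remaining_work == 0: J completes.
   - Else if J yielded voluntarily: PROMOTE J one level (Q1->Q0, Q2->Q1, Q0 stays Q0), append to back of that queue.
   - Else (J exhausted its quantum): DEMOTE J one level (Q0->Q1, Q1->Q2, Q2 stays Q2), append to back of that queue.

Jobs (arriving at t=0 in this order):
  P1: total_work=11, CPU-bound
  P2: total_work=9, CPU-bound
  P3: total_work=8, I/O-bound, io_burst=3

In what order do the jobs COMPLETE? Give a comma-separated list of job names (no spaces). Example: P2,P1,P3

t=0-2: P1@Q0 runs 2, rem=9, quantum used, demote→Q1. Q0=[P2,P3] Q1=[P1] Q2=[]
t=2-4: P2@Q0 runs 2, rem=7, quantum used, demote→Q1. Q0=[P3] Q1=[P1,P2] Q2=[]
t=4-6: P3@Q0 runs 2, rem=6, quantum used, demote→Q1. Q0=[] Q1=[P1,P2,P3] Q2=[]
t=6-12: P1@Q1 runs 6, rem=3, quantum used, demote→Q2. Q0=[] Q1=[P2,P3] Q2=[P1]
t=12-18: P2@Q1 runs 6, rem=1, quantum used, demote→Q2. Q0=[] Q1=[P3] Q2=[P1,P2]
t=18-21: P3@Q1 runs 3, rem=3, I/O yield, promote→Q0. Q0=[P3] Q1=[] Q2=[P1,P2]
t=21-23: P3@Q0 runs 2, rem=1, quantum used, demote→Q1. Q0=[] Q1=[P3] Q2=[P1,P2]
t=23-24: P3@Q1 runs 1, rem=0, completes. Q0=[] Q1=[] Q2=[P1,P2]
t=24-27: P1@Q2 runs 3, rem=0, completes. Q0=[] Q1=[] Q2=[P2]
t=27-28: P2@Q2 runs 1, rem=0, completes. Q0=[] Q1=[] Q2=[]

Answer: P3,P1,P2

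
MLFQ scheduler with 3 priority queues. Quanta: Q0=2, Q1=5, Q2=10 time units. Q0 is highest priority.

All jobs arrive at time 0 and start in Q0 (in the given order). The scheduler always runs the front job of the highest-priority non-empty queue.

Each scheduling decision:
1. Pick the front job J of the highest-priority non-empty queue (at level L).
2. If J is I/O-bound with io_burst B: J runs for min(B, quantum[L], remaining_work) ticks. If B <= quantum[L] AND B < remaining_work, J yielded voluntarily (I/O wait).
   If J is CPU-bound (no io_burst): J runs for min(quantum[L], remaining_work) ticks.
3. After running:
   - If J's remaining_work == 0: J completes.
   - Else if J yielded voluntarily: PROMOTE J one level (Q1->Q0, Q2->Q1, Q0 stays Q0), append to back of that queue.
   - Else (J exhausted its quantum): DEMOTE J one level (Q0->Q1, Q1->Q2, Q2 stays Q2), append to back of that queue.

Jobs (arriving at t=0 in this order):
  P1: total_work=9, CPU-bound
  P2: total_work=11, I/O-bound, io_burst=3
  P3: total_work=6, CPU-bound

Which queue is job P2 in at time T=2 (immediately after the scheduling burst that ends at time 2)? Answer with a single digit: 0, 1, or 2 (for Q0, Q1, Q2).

Answer: 0

Derivation:
t=0-2: P1@Q0 runs 2, rem=7, quantum used, demote→Q1. Q0=[P2,P3] Q1=[P1] Q2=[]
t=2-4: P2@Q0 runs 2, rem=9, quantum used, demote→Q1. Q0=[P3] Q1=[P1,P2] Q2=[]
t=4-6: P3@Q0 runs 2, rem=4, quantum used, demote→Q1. Q0=[] Q1=[P1,P2,P3] Q2=[]
t=6-11: P1@Q1 runs 5, rem=2, quantum used, demote→Q2. Q0=[] Q1=[P2,P3] Q2=[P1]
t=11-14: P2@Q1 runs 3, rem=6, I/O yield, promote→Q0. Q0=[P2] Q1=[P3] Q2=[P1]
t=14-16: P2@Q0 runs 2, rem=4, quantum used, demote→Q1. Q0=[] Q1=[P3,P2] Q2=[P1]
t=16-20: P3@Q1 runs 4, rem=0, completes. Q0=[] Q1=[P2] Q2=[P1]
t=20-23: P2@Q1 runs 3, rem=1, I/O yield, promote→Q0. Q0=[P2] Q1=[] Q2=[P1]
t=23-24: P2@Q0 runs 1, rem=0, completes. Q0=[] Q1=[] Q2=[P1]
t=24-26: P1@Q2 runs 2, rem=0, completes. Q0=[] Q1=[] Q2=[]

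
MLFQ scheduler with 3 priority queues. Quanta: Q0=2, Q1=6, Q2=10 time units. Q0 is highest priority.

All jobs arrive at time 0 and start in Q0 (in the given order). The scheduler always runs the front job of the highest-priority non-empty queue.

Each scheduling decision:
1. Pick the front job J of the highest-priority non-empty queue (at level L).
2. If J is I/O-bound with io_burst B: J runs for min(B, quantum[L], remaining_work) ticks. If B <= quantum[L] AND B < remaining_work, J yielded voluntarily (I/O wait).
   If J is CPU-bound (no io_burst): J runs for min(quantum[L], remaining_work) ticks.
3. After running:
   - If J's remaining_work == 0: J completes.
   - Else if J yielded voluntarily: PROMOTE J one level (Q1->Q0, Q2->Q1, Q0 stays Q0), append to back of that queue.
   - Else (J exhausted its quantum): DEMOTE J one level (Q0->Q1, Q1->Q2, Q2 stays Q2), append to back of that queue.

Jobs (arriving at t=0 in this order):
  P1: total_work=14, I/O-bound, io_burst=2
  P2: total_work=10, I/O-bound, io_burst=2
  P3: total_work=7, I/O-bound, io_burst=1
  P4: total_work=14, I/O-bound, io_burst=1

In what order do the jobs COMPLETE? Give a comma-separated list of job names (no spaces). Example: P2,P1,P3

t=0-2: P1@Q0 runs 2, rem=12, I/O yield, promote→Q0. Q0=[P2,P3,P4,P1] Q1=[] Q2=[]
t=2-4: P2@Q0 runs 2, rem=8, I/O yield, promote→Q0. Q0=[P3,P4,P1,P2] Q1=[] Q2=[]
t=4-5: P3@Q0 runs 1, rem=6, I/O yield, promote→Q0. Q0=[P4,P1,P2,P3] Q1=[] Q2=[]
t=5-6: P4@Q0 runs 1, rem=13, I/O yield, promote→Q0. Q0=[P1,P2,P3,P4] Q1=[] Q2=[]
t=6-8: P1@Q0 runs 2, rem=10, I/O yield, promote→Q0. Q0=[P2,P3,P4,P1] Q1=[] Q2=[]
t=8-10: P2@Q0 runs 2, rem=6, I/O yield, promote→Q0. Q0=[P3,P4,P1,P2] Q1=[] Q2=[]
t=10-11: P3@Q0 runs 1, rem=5, I/O yield, promote→Q0. Q0=[P4,P1,P2,P3] Q1=[] Q2=[]
t=11-12: P4@Q0 runs 1, rem=12, I/O yield, promote→Q0. Q0=[P1,P2,P3,P4] Q1=[] Q2=[]
t=12-14: P1@Q0 runs 2, rem=8, I/O yield, promote→Q0. Q0=[P2,P3,P4,P1] Q1=[] Q2=[]
t=14-16: P2@Q0 runs 2, rem=4, I/O yield, promote→Q0. Q0=[P3,P4,P1,P2] Q1=[] Q2=[]
t=16-17: P3@Q0 runs 1, rem=4, I/O yield, promote→Q0. Q0=[P4,P1,P2,P3] Q1=[] Q2=[]
t=17-18: P4@Q0 runs 1, rem=11, I/O yield, promote→Q0. Q0=[P1,P2,P3,P4] Q1=[] Q2=[]
t=18-20: P1@Q0 runs 2, rem=6, I/O yield, promote→Q0. Q0=[P2,P3,P4,P1] Q1=[] Q2=[]
t=20-22: P2@Q0 runs 2, rem=2, I/O yield, promote→Q0. Q0=[P3,P4,P1,P2] Q1=[] Q2=[]
t=22-23: P3@Q0 runs 1, rem=3, I/O yield, promote→Q0. Q0=[P4,P1,P2,P3] Q1=[] Q2=[]
t=23-24: P4@Q0 runs 1, rem=10, I/O yield, promote→Q0. Q0=[P1,P2,P3,P4] Q1=[] Q2=[]
t=24-26: P1@Q0 runs 2, rem=4, I/O yield, promote→Q0. Q0=[P2,P3,P4,P1] Q1=[] Q2=[]
t=26-28: P2@Q0 runs 2, rem=0, completes. Q0=[P3,P4,P1] Q1=[] Q2=[]
t=28-29: P3@Q0 runs 1, rem=2, I/O yield, promote→Q0. Q0=[P4,P1,P3] Q1=[] Q2=[]
t=29-30: P4@Q0 runs 1, rem=9, I/O yield, promote→Q0. Q0=[P1,P3,P4] Q1=[] Q2=[]
t=30-32: P1@Q0 runs 2, rem=2, I/O yield, promote→Q0. Q0=[P3,P4,P1] Q1=[] Q2=[]
t=32-33: P3@Q0 runs 1, rem=1, I/O yield, promote→Q0. Q0=[P4,P1,P3] Q1=[] Q2=[]
t=33-34: P4@Q0 runs 1, rem=8, I/O yield, promote→Q0. Q0=[P1,P3,P4] Q1=[] Q2=[]
t=34-36: P1@Q0 runs 2, rem=0, completes. Q0=[P3,P4] Q1=[] Q2=[]
t=36-37: P3@Q0 runs 1, rem=0, completes. Q0=[P4] Q1=[] Q2=[]
t=37-38: P4@Q0 runs 1, rem=7, I/O yield, promote→Q0. Q0=[P4] Q1=[] Q2=[]
t=38-39: P4@Q0 runs 1, rem=6, I/O yield, promote→Q0. Q0=[P4] Q1=[] Q2=[]
t=39-40: P4@Q0 runs 1, rem=5, I/O yield, promote→Q0. Q0=[P4] Q1=[] Q2=[]
t=40-41: P4@Q0 runs 1, rem=4, I/O yield, promote→Q0. Q0=[P4] Q1=[] Q2=[]
t=41-42: P4@Q0 runs 1, rem=3, I/O yield, promote→Q0. Q0=[P4] Q1=[] Q2=[]
t=42-43: P4@Q0 runs 1, rem=2, I/O yield, promote→Q0. Q0=[P4] Q1=[] Q2=[]
t=43-44: P4@Q0 runs 1, rem=1, I/O yield, promote→Q0. Q0=[P4] Q1=[] Q2=[]
t=44-45: P4@Q0 runs 1, rem=0, completes. Q0=[] Q1=[] Q2=[]

Answer: P2,P1,P3,P4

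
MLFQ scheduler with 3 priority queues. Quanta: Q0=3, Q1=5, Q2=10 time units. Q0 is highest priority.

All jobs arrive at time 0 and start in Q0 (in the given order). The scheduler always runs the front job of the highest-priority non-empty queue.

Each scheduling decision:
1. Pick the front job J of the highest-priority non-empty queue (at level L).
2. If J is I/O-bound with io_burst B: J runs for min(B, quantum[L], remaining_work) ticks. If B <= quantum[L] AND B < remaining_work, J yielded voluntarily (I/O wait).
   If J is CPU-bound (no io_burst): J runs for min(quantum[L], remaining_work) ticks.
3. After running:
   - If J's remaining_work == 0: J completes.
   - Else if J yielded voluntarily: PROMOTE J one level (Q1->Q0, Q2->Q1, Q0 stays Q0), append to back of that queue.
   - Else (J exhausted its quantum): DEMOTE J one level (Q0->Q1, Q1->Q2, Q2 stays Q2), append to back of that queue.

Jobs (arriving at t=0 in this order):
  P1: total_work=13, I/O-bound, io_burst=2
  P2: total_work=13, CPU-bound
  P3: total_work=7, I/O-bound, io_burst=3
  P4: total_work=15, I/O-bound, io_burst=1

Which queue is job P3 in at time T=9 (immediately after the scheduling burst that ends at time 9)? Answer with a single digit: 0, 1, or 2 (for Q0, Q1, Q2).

t=0-2: P1@Q0 runs 2, rem=11, I/O yield, promote→Q0. Q0=[P2,P3,P4,P1] Q1=[] Q2=[]
t=2-5: P2@Q0 runs 3, rem=10, quantum used, demote→Q1. Q0=[P3,P4,P1] Q1=[P2] Q2=[]
t=5-8: P3@Q0 runs 3, rem=4, I/O yield, promote→Q0. Q0=[P4,P1,P3] Q1=[P2] Q2=[]
t=8-9: P4@Q0 runs 1, rem=14, I/O yield, promote→Q0. Q0=[P1,P3,P4] Q1=[P2] Q2=[]
t=9-11: P1@Q0 runs 2, rem=9, I/O yield, promote→Q0. Q0=[P3,P4,P1] Q1=[P2] Q2=[]
t=11-14: P3@Q0 runs 3, rem=1, I/O yield, promote→Q0. Q0=[P4,P1,P3] Q1=[P2] Q2=[]
t=14-15: P4@Q0 runs 1, rem=13, I/O yield, promote→Q0. Q0=[P1,P3,P4] Q1=[P2] Q2=[]
t=15-17: P1@Q0 runs 2, rem=7, I/O yield, promote→Q0. Q0=[P3,P4,P1] Q1=[P2] Q2=[]
t=17-18: P3@Q0 runs 1, rem=0, completes. Q0=[P4,P1] Q1=[P2] Q2=[]
t=18-19: P4@Q0 runs 1, rem=12, I/O yield, promote→Q0. Q0=[P1,P4] Q1=[P2] Q2=[]
t=19-21: P1@Q0 runs 2, rem=5, I/O yield, promote→Q0. Q0=[P4,P1] Q1=[P2] Q2=[]
t=21-22: P4@Q0 runs 1, rem=11, I/O yield, promote→Q0. Q0=[P1,P4] Q1=[P2] Q2=[]
t=22-24: P1@Q0 runs 2, rem=3, I/O yield, promote→Q0. Q0=[P4,P1] Q1=[P2] Q2=[]
t=24-25: P4@Q0 runs 1, rem=10, I/O yield, promote→Q0. Q0=[P1,P4] Q1=[P2] Q2=[]
t=25-27: P1@Q0 runs 2, rem=1, I/O yield, promote→Q0. Q0=[P4,P1] Q1=[P2] Q2=[]
t=27-28: P4@Q0 runs 1, rem=9, I/O yield, promote→Q0. Q0=[P1,P4] Q1=[P2] Q2=[]
t=28-29: P1@Q0 runs 1, rem=0, completes. Q0=[P4] Q1=[P2] Q2=[]
t=29-30: P4@Q0 runs 1, rem=8, I/O yield, promote→Q0. Q0=[P4] Q1=[P2] Q2=[]
t=30-31: P4@Q0 runs 1, rem=7, I/O yield, promote→Q0. Q0=[P4] Q1=[P2] Q2=[]
t=31-32: P4@Q0 runs 1, rem=6, I/O yield, promote→Q0. Q0=[P4] Q1=[P2] Q2=[]
t=32-33: P4@Q0 runs 1, rem=5, I/O yield, promote→Q0. Q0=[P4] Q1=[P2] Q2=[]
t=33-34: P4@Q0 runs 1, rem=4, I/O yield, promote→Q0. Q0=[P4] Q1=[P2] Q2=[]
t=34-35: P4@Q0 runs 1, rem=3, I/O yield, promote→Q0. Q0=[P4] Q1=[P2] Q2=[]
t=35-36: P4@Q0 runs 1, rem=2, I/O yield, promote→Q0. Q0=[P4] Q1=[P2] Q2=[]
t=36-37: P4@Q0 runs 1, rem=1, I/O yield, promote→Q0. Q0=[P4] Q1=[P2] Q2=[]
t=37-38: P4@Q0 runs 1, rem=0, completes. Q0=[] Q1=[P2] Q2=[]
t=38-43: P2@Q1 runs 5, rem=5, quantum used, demote→Q2. Q0=[] Q1=[] Q2=[P2]
t=43-48: P2@Q2 runs 5, rem=0, completes. Q0=[] Q1=[] Q2=[]

Answer: 0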